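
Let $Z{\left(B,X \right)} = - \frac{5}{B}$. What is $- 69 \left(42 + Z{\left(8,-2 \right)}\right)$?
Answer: $- \frac{22839}{8} \approx -2854.9$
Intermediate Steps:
$- 69 \left(42 + Z{\left(8,-2 \right)}\right) = - 69 \left(42 - \frac{5}{8}\right) = \left(-69\right) \frac{331}{8} = - \frac{22839}{8}$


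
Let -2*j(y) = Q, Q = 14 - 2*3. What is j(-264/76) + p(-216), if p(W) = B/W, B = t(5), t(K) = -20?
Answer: -211/54 ≈ -3.9074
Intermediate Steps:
B = -20
Q = 8 (Q = 14 - 6 = 8)
j(y) = -4 (j(y) = -½*8 = -4)
p(W) = -20/W
j(-264/76) + p(-216) = -4 - 20/(-216) = -4 - 20*(-1/216) = -4 + 5/54 = -211/54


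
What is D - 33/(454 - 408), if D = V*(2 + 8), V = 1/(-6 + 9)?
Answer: 361/138 ≈ 2.6159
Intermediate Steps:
V = ⅓ (V = 1/3 = ⅓ ≈ 0.33333)
D = 10/3 (D = (2 + 8)/3 = (⅓)*10 = 10/3 ≈ 3.3333)
D - 33/(454 - 408) = 10/3 - 33/(454 - 408) = 10/3 - 33/46 = 361/138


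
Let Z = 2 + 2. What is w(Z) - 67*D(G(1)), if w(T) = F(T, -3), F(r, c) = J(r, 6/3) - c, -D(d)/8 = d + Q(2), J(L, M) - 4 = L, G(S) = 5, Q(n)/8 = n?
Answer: 11267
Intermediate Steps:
Q(n) = 8*n
J(L, M) = 4 + L
Z = 4
D(d) = -128 - 8*d (D(d) = -8*(d + 8*2) = -8*(d + 16) = -8*(16 + d) = -128 - 8*d)
F(r, c) = 4 + r - c (F(r, c) = (4 + r) - c = 4 + r - c)
w(T) = 7 + T (w(T) = 4 + T - 1*(-3) = 4 + T + 3 = 7 + T)
w(Z) - 67*D(G(1)) = (7 + 4) - 67*(-128 - 8*5) = 11 - 67*(-128 - 40) = 11 - 67*(-168) = 11 + 11256 = 11267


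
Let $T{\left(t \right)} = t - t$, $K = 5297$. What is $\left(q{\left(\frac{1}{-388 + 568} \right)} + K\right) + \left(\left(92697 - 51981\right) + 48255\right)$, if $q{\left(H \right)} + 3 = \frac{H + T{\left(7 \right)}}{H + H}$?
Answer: $\frac{188531}{2} \approx 94266.0$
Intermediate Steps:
$T{\left(t \right)} = 0$
$q{\left(H \right)} = - \frac{5}{2}$ ($q{\left(H \right)} = -3 + \frac{H + 0}{H + H} = -3 + \frac{H}{2 H} = -3 + H \frac{1}{2 H} = -3 + \frac{1}{2} = - \frac{5}{2}$)
$\left(q{\left(\frac{1}{-388 + 568} \right)} + K\right) + \left(\left(92697 - 51981\right) + 48255\right) = \left(- \frac{5}{2} + 5297\right) + \left(\left(92697 - 51981\right) + 48255\right) = \frac{10589}{2} + \left(40716 + 48255\right) = \frac{10589}{2} + 88971 = \frac{188531}{2}$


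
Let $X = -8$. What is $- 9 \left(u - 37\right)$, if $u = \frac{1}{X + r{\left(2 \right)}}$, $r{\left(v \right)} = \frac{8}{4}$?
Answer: $\frac{669}{2} \approx 334.5$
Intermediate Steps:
$r{\left(v \right)} = 2$ ($r{\left(v \right)} = 8 \cdot \frac{1}{4} = 2$)
$u = - \frac{1}{6}$ ($u = \frac{1}{-8 + 2} = \frac{1}{-6} = - \frac{1}{6} \approx -0.16667$)
$- 9 \left(u - 37\right) = - 9 \left(- \frac{1}{6} - 37\right) = \left(-9\right) \left(- \frac{223}{6}\right) = \frac{669}{2}$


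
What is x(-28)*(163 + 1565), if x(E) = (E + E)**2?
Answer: 5419008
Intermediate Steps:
x(E) = 4*E**2 (x(E) = (2*E)**2 = 4*E**2)
x(-28)*(163 + 1565) = (4*(-28)**2)*(163 + 1565) = (4*784)*1728 = 3136*1728 = 5419008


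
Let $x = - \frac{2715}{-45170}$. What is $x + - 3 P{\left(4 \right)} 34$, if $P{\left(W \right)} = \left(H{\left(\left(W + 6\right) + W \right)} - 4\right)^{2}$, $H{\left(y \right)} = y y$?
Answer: $- \frac{33968995809}{9034} \approx -3.7601 \cdot 10^{6}$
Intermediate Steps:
$x = \frac{543}{9034}$ ($x = \left(-2715\right) \left(- \frac{1}{45170}\right) = \frac{543}{9034} \approx 0.060106$)
$H{\left(y \right)} = y^{2}$
$P{\left(W \right)} = \left(-4 + \left(6 + 2 W\right)^{2}\right)^{2}$ ($P{\left(W \right)} = \left(\left(\left(W + 6\right) + W\right)^{2} - 4\right)^{2} = \left(\left(\left(6 + W\right) + W\right)^{2} - 4\right)^{2} = \left(\left(6 + 2 W\right)^{2} - 4\right)^{2} = \left(-4 + \left(6 + 2 W\right)^{2}\right)^{2}$)
$x + - 3 P{\left(4 \right)} 34 = \frac{543}{9034} + - 3 \cdot 16 \left(-1 + \left(3 + 4\right)^{2}\right)^{2} \cdot 34 = \frac{543}{9034} + - 3 \cdot 16 \left(-1 + 7^{2}\right)^{2} \cdot 34 = \frac{543}{9034} + - 3 \cdot 16 \left(-1 + 49\right)^{2} \cdot 34 = \frac{543}{9034} + - 3 \cdot 16 \cdot 48^{2} \cdot 34 = \frac{543}{9034} + - 3 \cdot 16 \cdot 2304 \cdot 34 = \frac{543}{9034} + \left(-3\right) 36864 \cdot 34 = \frac{543}{9034} - 3760128 = - \frac{33968995809}{9034}$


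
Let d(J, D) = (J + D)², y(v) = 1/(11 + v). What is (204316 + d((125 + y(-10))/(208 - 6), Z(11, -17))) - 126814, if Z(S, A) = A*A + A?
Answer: 1548774127/10201 ≈ 1.5183e+5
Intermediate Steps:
Z(S, A) = A + A² (Z(S, A) = A² + A = A + A²)
d(J, D) = (D + J)²
(204316 + d((125 + y(-10))/(208 - 6), Z(11, -17))) - 126814 = (204316 + (-17*(1 - 17) + (125 + 1/(11 - 10))/(208 - 6))²) - 126814 = (204316 + (-17*(-16) + (125 + 1/1)/202)²) - 126814 = (204316 + (272 + (125 + 1)*(1/202))²) - 126814 = (204316 + (272 + 126*(1/202))²) - 126814 = (204316 + (272 + 63/101)²) - 126814 = (204316 + (27535/101)²) - 126814 = (204316 + 758176225/10201) - 126814 = 2842403741/10201 - 126814 = 1548774127/10201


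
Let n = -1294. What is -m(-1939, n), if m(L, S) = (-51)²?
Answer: -2601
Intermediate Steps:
m(L, S) = 2601
-m(-1939, n) = -1*2601 = -2601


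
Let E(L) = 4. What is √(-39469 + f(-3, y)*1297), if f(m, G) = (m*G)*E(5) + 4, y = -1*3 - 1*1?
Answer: 5*√1119 ≈ 167.26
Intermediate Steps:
y = -4 (y = -3 - 1 = -4)
f(m, G) = 4 + 4*G*m (f(m, G) = (m*G)*4 + 4 = (G*m)*4 + 4 = 4*G*m + 4 = 4 + 4*G*m)
√(-39469 + f(-3, y)*1297) = √(-39469 + (4 + 4*(-4)*(-3))*1297) = √(-39469 + (4 + 48)*1297) = √(-39469 + 52*1297) = √(-39469 + 67444) = √27975 = 5*√1119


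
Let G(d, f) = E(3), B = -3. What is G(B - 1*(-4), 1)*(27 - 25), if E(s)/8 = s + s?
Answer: 96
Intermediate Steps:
E(s) = 16*s (E(s) = 8*(s + s) = 8*(2*s) = 16*s)
G(d, f) = 48 (G(d, f) = 16*3 = 48)
G(B - 1*(-4), 1)*(27 - 25) = 48*(27 - 25) = 48*2 = 96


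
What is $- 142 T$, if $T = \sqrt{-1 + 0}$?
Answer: $- 142 i \approx - 142.0 i$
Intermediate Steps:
$T = i$ ($T = \sqrt{-1} = i \approx 1.0 i$)
$- 142 T = - 142 i$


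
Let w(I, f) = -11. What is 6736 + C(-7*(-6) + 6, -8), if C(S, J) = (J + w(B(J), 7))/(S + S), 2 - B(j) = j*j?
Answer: 646637/96 ≈ 6735.8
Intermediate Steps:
B(j) = 2 - j² (B(j) = 2 - j*j = 2 - j²)
C(S, J) = (-11 + J)/(2*S) (C(S, J) = (J - 11)/(S + S) = (-11 + J)/((2*S)) = (-11 + J)*(1/(2*S)) = (-11 + J)/(2*S))
6736 + C(-7*(-6) + 6, -8) = 6736 + (-11 - 8)/(2*(-7*(-6) + 6)) = 6736 + (½)*(-19)/(42 + 6) = 6736 + (½)*(-19)/48 = 6736 + (½)*(1/48)*(-19) = 6736 - 19/96 = 646637/96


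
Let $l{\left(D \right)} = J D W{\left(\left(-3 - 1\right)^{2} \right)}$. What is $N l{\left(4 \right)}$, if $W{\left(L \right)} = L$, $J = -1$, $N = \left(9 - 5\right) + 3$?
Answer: $-448$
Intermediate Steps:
$N = 7$ ($N = 4 + 3 = 7$)
$l{\left(D \right)} = - 16 D$ ($l{\left(D \right)} = - D \left(-3 - 1\right)^{2} = - D \left(-4\right)^{2} = - D 16 = - 16 D$)
$N l{\left(4 \right)} = 7 \left(\left(-16\right) 4\right) = 7 \left(-64\right) = -448$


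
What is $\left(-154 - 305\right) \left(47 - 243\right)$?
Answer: $89964$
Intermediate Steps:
$\left(-154 - 305\right) \left(47 - 243\right) = - 459 \left(47 - 243\right) = \left(-459\right) \left(-196\right) = 89964$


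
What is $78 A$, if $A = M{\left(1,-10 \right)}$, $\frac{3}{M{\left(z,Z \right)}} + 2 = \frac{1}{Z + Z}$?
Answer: $- \frac{4680}{41} \approx -114.15$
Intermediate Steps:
$M{\left(z,Z \right)} = \frac{3}{-2 + \frac{1}{2 Z}}$ ($M{\left(z,Z \right)} = \frac{3}{-2 + \frac{1}{Z + Z}} = \frac{3}{-2 + \frac{1}{2 Z}}$)
$A = - \frac{60}{41}$ ($A = \left(-6\right) \left(-10\right) \frac{1}{-1 + 4 \left(-10\right)} = \left(-6\right) \left(-10\right) \frac{1}{-1 - 40} = \left(-6\right) \left(-10\right) \frac{1}{-41} = \left(-6\right) \left(-10\right) \left(- \frac{1}{41}\right) = - \frac{60}{41} \approx -1.4634$)
$78 A = 78 \left(- \frac{60}{41}\right) = - \frac{4680}{41}$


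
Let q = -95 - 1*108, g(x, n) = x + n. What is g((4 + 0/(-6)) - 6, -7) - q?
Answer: 194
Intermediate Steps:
g(x, n) = n + x
q = -203 (q = -95 - 108 = -203)
g((4 + 0/(-6)) - 6, -7) - q = (-7 + ((4 + 0/(-6)) - 6)) - 1*(-203) = (-7 + ((4 + 0*(-⅙)) - 6)) + 203 = (-7 + ((4 + 0) - 6)) + 203 = (-7 + (4 - 6)) + 203 = (-7 - 2) + 203 = -9 + 203 = 194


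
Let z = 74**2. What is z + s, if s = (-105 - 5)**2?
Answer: 17576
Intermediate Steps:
s = 12100 (s = (-110)**2 = 12100)
z = 5476
z + s = 5476 + 12100 = 17576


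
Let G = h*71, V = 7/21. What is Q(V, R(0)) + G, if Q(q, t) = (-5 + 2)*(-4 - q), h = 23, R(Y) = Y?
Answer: 1646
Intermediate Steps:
V = ⅓ (V = 7*(1/21) = ⅓ ≈ 0.33333)
G = 1633 (G = 23*71 = 1633)
Q(q, t) = 12 + 3*q (Q(q, t) = -3*(-4 - q) = 12 + 3*q)
Q(V, R(0)) + G = (12 + 3*(⅓)) + 1633 = (12 + 1) + 1633 = 13 + 1633 = 1646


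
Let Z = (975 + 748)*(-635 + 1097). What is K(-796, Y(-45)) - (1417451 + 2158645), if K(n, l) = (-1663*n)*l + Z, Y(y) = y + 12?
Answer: -46463754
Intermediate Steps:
Z = 796026 (Z = 1723*462 = 796026)
Y(y) = 12 + y
K(n, l) = 796026 - 1663*l*n (K(n, l) = (-1663*n)*l + 796026 = -1663*l*n + 796026 = 796026 - 1663*l*n)
K(-796, Y(-45)) - (1417451 + 2158645) = (796026 - 1663*(12 - 45)*(-796)) - (1417451 + 2158645) = (796026 - 1663*(-33)*(-796)) - 1*3576096 = (796026 - 43683684) - 3576096 = -42887658 - 3576096 = -46463754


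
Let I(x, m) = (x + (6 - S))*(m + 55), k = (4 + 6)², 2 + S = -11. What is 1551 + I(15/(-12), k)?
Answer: 17209/4 ≈ 4302.3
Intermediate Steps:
S = -13 (S = -2 - 11 = -13)
k = 100 (k = 10² = 100)
I(x, m) = (19 + x)*(55 + m) (I(x, m) = (x + (6 - 1*(-13)))*(m + 55) = (x + (6 + 13))*(55 + m) = (x + 19)*(55 + m) = (19 + x)*(55 + m))
1551 + I(15/(-12), k) = 1551 + (1045 + 19*100 + 55*(15/(-12)) + 100*(15/(-12))) = 1551 + (1045 + 1900 + 55*(15*(-1/12)) + 100*(15*(-1/12))) = 1551 + (1045 + 1900 + 55*(-5/4) + 100*(-5/4)) = 1551 + (1045 + 1900 - 275/4 - 125) = 1551 + 11005/4 = 17209/4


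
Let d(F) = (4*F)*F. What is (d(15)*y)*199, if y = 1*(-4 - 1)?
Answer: -895500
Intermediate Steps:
y = -5 (y = 1*(-5) = -5)
d(F) = 4*F²
(d(15)*y)*199 = ((4*15²)*(-5))*199 = ((4*225)*(-5))*199 = (900*(-5))*199 = -4500*199 = -895500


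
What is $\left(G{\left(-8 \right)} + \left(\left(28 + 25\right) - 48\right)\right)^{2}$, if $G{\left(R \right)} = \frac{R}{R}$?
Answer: $36$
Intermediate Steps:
$G{\left(R \right)} = 1$
$\left(G{\left(-8 \right)} + \left(\left(28 + 25\right) - 48\right)\right)^{2} = \left(1 + \left(\left(28 + 25\right) - 48\right)\right)^{2} = \left(1 + \left(53 - 48\right)\right)^{2} = \left(1 + 5\right)^{2} = 6^{2} = 36$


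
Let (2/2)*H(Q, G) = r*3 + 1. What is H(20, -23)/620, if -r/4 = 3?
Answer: -7/124 ≈ -0.056452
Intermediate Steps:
r = -12 (r = -4*3 = -12)
H(Q, G) = -35 (H(Q, G) = -12*3 + 1 = -36 + 1 = -35)
H(20, -23)/620 = -35/620 = -35*1/620 = -7/124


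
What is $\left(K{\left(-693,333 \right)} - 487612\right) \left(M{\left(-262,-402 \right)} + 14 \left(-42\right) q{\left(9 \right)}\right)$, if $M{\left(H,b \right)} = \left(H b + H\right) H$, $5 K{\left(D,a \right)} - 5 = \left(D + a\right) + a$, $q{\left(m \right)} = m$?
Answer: $\frac{67124142353952}{5} \approx 1.3425 \cdot 10^{13}$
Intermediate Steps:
$K{\left(D,a \right)} = 1 + \frac{D}{5} + \frac{2 a}{5}$ ($K{\left(D,a \right)} = 1 + \frac{\left(D + a\right) + a}{5} = 1 + \frac{D + 2 a}{5} = 1 + \left(\frac{D}{5} + \frac{2 a}{5}\right) = 1 + \frac{D}{5} + \frac{2 a}{5}$)
$M{\left(H,b \right)} = H \left(H + H b\right)$ ($M{\left(H,b \right)} = \left(H + H b\right) H = H \left(H + H b\right)$)
$\left(K{\left(-693,333 \right)} - 487612\right) \left(M{\left(-262,-402 \right)} + 14 \left(-42\right) q{\left(9 \right)}\right) = \left(\left(1 + \frac{1}{5} \left(-693\right) + \frac{2}{5} \cdot 333\right) - 487612\right) \left(\left(-262\right)^{2} \left(1 - 402\right) + 14 \left(-42\right) 9\right) = \left(\left(1 - \frac{693}{5} + \frac{666}{5}\right) - 487612\right) \left(68644 \left(-401\right) - 5292\right) = \left(- \frac{22}{5} - 487612\right) \left(-27526244 - 5292\right) = \left(- \frac{2438082}{5}\right) \left(-27531536\right) = \frac{67124142353952}{5}$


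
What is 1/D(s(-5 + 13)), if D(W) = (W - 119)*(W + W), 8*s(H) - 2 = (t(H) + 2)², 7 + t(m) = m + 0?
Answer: -32/10351 ≈ -0.0030915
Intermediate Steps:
t(m) = -7 + m (t(m) = -7 + (m + 0) = -7 + m)
s(H) = ¼ + (-5 + H)²/8 (s(H) = ¼ + ((-7 + H) + 2)²/8 = ¼ + (-5 + H)²/8)
D(W) = 2*W*(-119 + W) (D(W) = (-119 + W)*(2*W) = 2*W*(-119 + W))
1/D(s(-5 + 13)) = 1/(2*(¼ + (-5 + (-5 + 13))²/8)*(-119 + (¼ + (-5 + (-5 + 13))²/8))) = 1/(2*(¼ + (-5 + 8)²/8)*(-119 + (¼ + (-5 + 8)²/8))) = 1/(2*(¼ + (⅛)*3²)*(-119 + (¼ + (⅛)*3²))) = 1/(2*(¼ + (⅛)*9)*(-119 + (¼ + (⅛)*9))) = 1/(2*(¼ + 9/8)*(-119 + (¼ + 9/8))) = 1/(2*(11/8)*(-119 + 11/8)) = 1/(2*(11/8)*(-941/8)) = 1/(-10351/32) = -32/10351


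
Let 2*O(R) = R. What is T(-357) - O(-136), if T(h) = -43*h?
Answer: 15419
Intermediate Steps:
O(R) = R/2
T(-357) - O(-136) = -43*(-357) - (-136)/2 = 15351 - 1*(-68) = 15351 + 68 = 15419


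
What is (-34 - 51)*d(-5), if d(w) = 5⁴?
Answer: -53125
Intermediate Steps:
d(w) = 625
(-34 - 51)*d(-5) = (-34 - 51)*625 = -85*625 = -53125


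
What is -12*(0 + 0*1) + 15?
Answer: 15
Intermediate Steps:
-12*(0 + 0*1) + 15 = -12*(0 + 0) + 15 = -12*0 + 15 = 0 + 15 = 15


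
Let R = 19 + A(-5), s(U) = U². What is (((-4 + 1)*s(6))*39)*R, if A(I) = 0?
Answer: -80028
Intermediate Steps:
R = 19 (R = 19 + 0 = 19)
(((-4 + 1)*s(6))*39)*R = (((-4 + 1)*6²)*39)*19 = (-3*36*39)*19 = -108*39*19 = -4212*19 = -80028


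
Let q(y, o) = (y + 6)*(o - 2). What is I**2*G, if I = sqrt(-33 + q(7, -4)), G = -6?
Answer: 666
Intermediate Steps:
q(y, o) = (-2 + o)*(6 + y) (q(y, o) = (6 + y)*(-2 + o) = (-2 + o)*(6 + y))
I = I*sqrt(111) (I = sqrt(-33 + (-12 - 2*7 + 6*(-4) - 4*7)) = sqrt(-33 + (-12 - 14 - 24 - 28)) = sqrt(-33 - 78) = sqrt(-111) = I*sqrt(111) ≈ 10.536*I)
I**2*G = (I*sqrt(111))**2*(-6) = -111*(-6) = 666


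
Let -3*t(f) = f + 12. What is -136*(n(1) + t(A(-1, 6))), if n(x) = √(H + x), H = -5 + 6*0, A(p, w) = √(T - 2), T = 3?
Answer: 1768/3 - 272*I ≈ 589.33 - 272.0*I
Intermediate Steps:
A(p, w) = 1 (A(p, w) = √(3 - 2) = √1 = 1)
H = -5 (H = -5 + 0 = -5)
n(x) = √(-5 + x)
t(f) = -4 - f/3 (t(f) = -(f + 12)/3 = -(12 + f)/3 = -4 - f/3)
-136*(n(1) + t(A(-1, 6))) = -136*(√(-5 + 1) + (-4 - ⅓*1)) = -136*(√(-4) + (-4 - ⅓)) = -136*(2*I - 13/3) = -136*(-13/3 + 2*I) = 1768/3 - 272*I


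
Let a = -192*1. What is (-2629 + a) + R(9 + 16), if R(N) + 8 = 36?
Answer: -2793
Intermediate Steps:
R(N) = 28 (R(N) = -8 + 36 = 28)
a = -192
(-2629 + a) + R(9 + 16) = (-2629 - 192) + 28 = -2821 + 28 = -2793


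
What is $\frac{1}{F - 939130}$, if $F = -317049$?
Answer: $- \frac{1}{1256179} \approx -7.9607 \cdot 10^{-7}$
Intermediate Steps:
$\frac{1}{F - 939130} = \frac{1}{-317049 - 939130} = \frac{1}{-1256179} = - \frac{1}{1256179}$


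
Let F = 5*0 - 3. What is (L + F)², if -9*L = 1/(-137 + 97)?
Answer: 1164241/129600 ≈ 8.9833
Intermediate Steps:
L = 1/360 (L = -1/(9*(-137 + 97)) = -⅑/(-40) = -⅑*(-1/40) = 1/360 ≈ 0.0027778)
F = -3 (F = 0 - 3 = -3)
(L + F)² = (1/360 - 3)² = (-1079/360)² = 1164241/129600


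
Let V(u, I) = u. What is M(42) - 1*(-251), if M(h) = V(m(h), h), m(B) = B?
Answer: 293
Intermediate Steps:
M(h) = h
M(42) - 1*(-251) = 42 - 1*(-251) = 42 + 251 = 293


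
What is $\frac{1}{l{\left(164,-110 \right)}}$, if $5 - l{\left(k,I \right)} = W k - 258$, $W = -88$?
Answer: $\frac{1}{14695} \approx 6.805 \cdot 10^{-5}$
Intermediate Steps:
$l{\left(k,I \right)} = 263 + 88 k$ ($l{\left(k,I \right)} = 5 - \left(- 88 k - 258\right) = 5 - \left(-258 - 88 k\right) = 5 + \left(258 + 88 k\right) = 263 + 88 k$)
$\frac{1}{l{\left(164,-110 \right)}} = \frac{1}{263 + 88 \cdot 164} = \frac{1}{263 + 14432} = \frac{1}{14695}$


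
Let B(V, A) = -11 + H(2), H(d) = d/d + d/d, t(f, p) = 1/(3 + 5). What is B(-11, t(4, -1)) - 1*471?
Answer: -480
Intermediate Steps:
t(f, p) = ⅛ (t(f, p) = 1/8 = ⅛)
H(d) = 2 (H(d) = 1 + 1 = 2)
B(V, A) = -9 (B(V, A) = -11 + 2 = -9)
B(-11, t(4, -1)) - 1*471 = -9 - 1*471 = -9 - 471 = -480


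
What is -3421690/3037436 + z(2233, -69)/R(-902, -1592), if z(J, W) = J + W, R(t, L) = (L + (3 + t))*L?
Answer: -423835225443/376421090531 ≈ -1.1260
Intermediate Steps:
R(t, L) = L*(3 + L + t) (R(t, L) = (3 + L + t)*L = L*(3 + L + t))
-3421690/3037436 + z(2233, -69)/R(-902, -1592) = -3421690/3037436 + (2233 - 69)/((-1592*(3 - 1592 - 902))) = -3421690*1/3037436 + 2164/((-1592*(-2491))) = -1710845/1518718 + 2164/3965672 = -1710845/1518718 + 2164*(1/3965672) = -1710845/1518718 + 541/991418 = -423835225443/376421090531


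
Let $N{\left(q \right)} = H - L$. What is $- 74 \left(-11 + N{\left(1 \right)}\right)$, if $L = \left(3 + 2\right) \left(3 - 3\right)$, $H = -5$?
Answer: $1184$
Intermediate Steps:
$L = 0$ ($L = 5 \cdot 0 = 0$)
$N{\left(q \right)} = -5$ ($N{\left(q \right)} = -5 - 0 = -5 + 0 = -5$)
$- 74 \left(-11 + N{\left(1 \right)}\right) = - 74 \left(-11 - 5\right) = \left(-74\right) \left(-16\right) = 1184$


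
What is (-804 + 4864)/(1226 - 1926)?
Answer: -29/5 ≈ -5.8000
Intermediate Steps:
(-804 + 4864)/(1226 - 1926) = 4060/(-700) = 4060*(-1/700) = -29/5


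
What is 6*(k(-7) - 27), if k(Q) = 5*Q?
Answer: -372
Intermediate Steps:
6*(k(-7) - 27) = 6*(5*(-7) - 27) = 6*(-35 - 27) = 6*(-62) = -372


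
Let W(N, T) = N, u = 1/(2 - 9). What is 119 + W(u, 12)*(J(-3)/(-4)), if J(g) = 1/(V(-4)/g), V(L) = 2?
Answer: 6661/56 ≈ 118.95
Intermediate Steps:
u = -⅐ (u = 1/(-7) = -⅐ ≈ -0.14286)
J(g) = g/2 (J(g) = 1/(2/g) = g/2)
119 + W(u, 12)*(J(-3)/(-4)) = 119 - (½)*(-3)/(7*(-4)) = 119 - (-1)*(-3)/(28*2) = 119 - ⅐*3/8 = 119 - 3/56 = 6661/56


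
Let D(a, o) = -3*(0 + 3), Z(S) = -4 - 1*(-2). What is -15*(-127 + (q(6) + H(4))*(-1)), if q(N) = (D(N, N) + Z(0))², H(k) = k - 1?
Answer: 3765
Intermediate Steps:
Z(S) = -2 (Z(S) = -4 + 2 = -2)
H(k) = -1 + k
D(a, o) = -9 (D(a, o) = -3*3 = -9)
q(N) = 121 (q(N) = (-9 - 2)² = (-11)² = 121)
-15*(-127 + (q(6) + H(4))*(-1)) = -15*(-127 + (121 + (-1 + 4))*(-1)) = -15*(-127 + (121 + 3)*(-1)) = -15*(-127 + 124*(-1)) = -15*(-127 - 124) = -15*(-251) = 3765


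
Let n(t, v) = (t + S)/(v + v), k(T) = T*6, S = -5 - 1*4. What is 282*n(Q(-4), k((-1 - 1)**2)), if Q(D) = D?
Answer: -611/8 ≈ -76.375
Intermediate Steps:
S = -9 (S = -5 - 4 = -9)
k(T) = 6*T
n(t, v) = (-9 + t)/(2*v) (n(t, v) = (t - 9)/(v + v) = (-9 + t)/((2*v)) = (-9 + t)*(1/(2*v)) = (-9 + t)/(2*v))
282*n(Q(-4), k((-1 - 1)**2)) = 282*((-9 - 4)/(2*((6*(-1 - 1)**2)))) = 282*((1/2)*(-13)/(6*(-2)**2)) = 282*((1/2)*(-13)/(6*4)) = 282*((1/2)*(-13)/24) = 282*((1/2)*(1/24)*(-13)) = 282*(-13/48) = -611/8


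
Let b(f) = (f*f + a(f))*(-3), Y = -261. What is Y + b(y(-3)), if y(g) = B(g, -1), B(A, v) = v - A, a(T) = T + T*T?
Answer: -291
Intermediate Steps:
a(T) = T + T**2
y(g) = -1 - g
b(f) = -3*f**2 - 3*f*(1 + f) (b(f) = (f*f + f*(1 + f))*(-3) = (f**2 + f*(1 + f))*(-3) = -3*f**2 - 3*f*(1 + f))
Y + b(y(-3)) = -261 + 3*(-1 - 1*(-3))*(-1 - 2*(-1 - 1*(-3))) = -261 + 3*(-1 + 3)*(-1 - 2*(-1 + 3)) = -261 + 3*2*(-1 - 2*2) = -261 + 3*2*(-1 - 4) = -261 + 3*2*(-5) = -261 - 30 = -291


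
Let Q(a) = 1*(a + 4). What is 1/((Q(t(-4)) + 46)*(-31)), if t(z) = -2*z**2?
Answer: -1/558 ≈ -0.0017921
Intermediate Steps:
Q(a) = 4 + a (Q(a) = 1*(4 + a) = 4 + a)
1/((Q(t(-4)) + 46)*(-31)) = 1/(((4 - 2*(-4)**2) + 46)*(-31)) = 1/(((4 - 2*16) + 46)*(-31)) = 1/(((4 - 32) + 46)*(-31)) = 1/((-28 + 46)*(-31)) = 1/(18*(-31)) = 1/(-558) = -1/558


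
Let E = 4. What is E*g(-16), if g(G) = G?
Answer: -64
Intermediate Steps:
E*g(-16) = 4*(-16) = -64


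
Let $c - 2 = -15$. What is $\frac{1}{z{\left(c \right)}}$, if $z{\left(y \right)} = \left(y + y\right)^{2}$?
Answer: $\frac{1}{676} \approx 0.0014793$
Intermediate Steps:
$c = -13$ ($c = 2 - 15 = -13$)
$z{\left(y \right)} = 4 y^{2}$ ($z{\left(y \right)} = \left(2 y\right)^{2} = 4 y^{2}$)
$\frac{1}{z{\left(c \right)}} = \frac{1}{4 \left(-13\right)^{2}} = \frac{1}{4 \cdot 169} = \frac{1}{676}$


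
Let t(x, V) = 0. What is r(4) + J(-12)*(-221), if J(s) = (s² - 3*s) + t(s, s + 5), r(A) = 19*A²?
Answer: -39476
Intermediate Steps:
J(s) = s² - 3*s (J(s) = (s² - 3*s) + 0 = s² - 3*s)
r(4) + J(-12)*(-221) = 19*4² - 12*(-3 - 12)*(-221) = 19*16 - 12*(-15)*(-221) = 304 + 180*(-221) = 304 - 39780 = -39476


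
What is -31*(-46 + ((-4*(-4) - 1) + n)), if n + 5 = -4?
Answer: 1240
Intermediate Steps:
n = -9 (n = -5 - 4 = -9)
-31*(-46 + ((-4*(-4) - 1) + n)) = -31*(-46 + ((-4*(-4) - 1) - 9)) = -31*(-46 + ((16 - 1) - 9)) = -31*(-46 + (15 - 9)) = -31*(-46 + 6) = -31*(-40) = 1240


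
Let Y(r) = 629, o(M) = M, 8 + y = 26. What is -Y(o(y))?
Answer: -629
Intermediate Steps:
y = 18 (y = -8 + 26 = 18)
-Y(o(y)) = -1*629 = -629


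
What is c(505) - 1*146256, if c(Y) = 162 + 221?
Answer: -145873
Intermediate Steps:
c(Y) = 383
c(505) - 1*146256 = 383 - 1*146256 = 383 - 146256 = -145873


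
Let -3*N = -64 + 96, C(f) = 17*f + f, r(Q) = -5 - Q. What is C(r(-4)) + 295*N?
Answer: -9494/3 ≈ -3164.7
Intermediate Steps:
C(f) = 18*f
N = -32/3 (N = -(-64 + 96)/3 = -1/3*32 = -32/3 ≈ -10.667)
C(r(-4)) + 295*N = 18*(-5 - 1*(-4)) + 295*(-32/3) = 18*(-5 + 4) - 9440/3 = 18*(-1) - 9440/3 = -18 - 9440/3 = -9494/3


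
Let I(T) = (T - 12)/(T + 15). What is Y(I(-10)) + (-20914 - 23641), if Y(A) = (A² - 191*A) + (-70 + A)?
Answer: -1094241/25 ≈ -43770.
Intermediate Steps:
I(T) = (-12 + T)/(15 + T)
Y(A) = -70 + A² - 190*A
Y(I(-10)) + (-20914 - 23641) = (-70 + ((-12 - 10)/(15 - 10))² - 190*(-12 - 10)/(15 - 10)) + (-20914 - 23641) = (-70 + (-22/5)² - 190*(-22)/5) - 44555 = (-70 + ((⅕)*(-22))² - 38*(-22)) - 44555 = (-70 + (-22/5)² - 190*(-22/5)) - 44555 = (-70 + 484/25 + 836) - 44555 = 19634/25 - 44555 = -1094241/25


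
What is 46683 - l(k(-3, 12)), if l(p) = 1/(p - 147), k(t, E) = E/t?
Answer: 7049134/151 ≈ 46683.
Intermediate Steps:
l(p) = 1/(-147 + p)
46683 - l(k(-3, 12)) = 46683 - 1/(-147 + 12/(-3)) = 46683 - 1/(-147 + 12*(-⅓)) = 46683 - 1/(-147 - 4) = 46683 - 1/(-151) = 46683 - 1*(-1/151) = 46683 + 1/151 = 7049134/151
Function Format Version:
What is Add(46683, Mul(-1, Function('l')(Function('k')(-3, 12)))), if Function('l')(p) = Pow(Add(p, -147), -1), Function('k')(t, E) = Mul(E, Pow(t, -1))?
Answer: Rational(7049134, 151) ≈ 46683.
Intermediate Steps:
Function('l')(p) = Pow(Add(-147, p), -1)
Add(46683, Mul(-1, Function('l')(Function('k')(-3, 12)))) = Add(46683, Mul(-1, Pow(Add(-147, Mul(12, Pow(-3, -1))), -1))) = Add(46683, Mul(-1, Pow(Add(-147, Mul(12, Rational(-1, 3))), -1))) = Add(46683, Mul(-1, Pow(Add(-147, -4), -1))) = Add(46683, Mul(-1, Pow(-151, -1))) = Add(46683, Mul(-1, Rational(-1, 151))) = Add(46683, Rational(1, 151)) = Rational(7049134, 151)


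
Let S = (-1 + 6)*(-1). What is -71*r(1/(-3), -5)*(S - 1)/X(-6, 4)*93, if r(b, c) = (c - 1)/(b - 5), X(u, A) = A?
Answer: 178281/16 ≈ 11143.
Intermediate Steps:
S = -5 (S = 5*(-1) = -5)
r(b, c) = (-1 + c)/(-5 + b)
-71*r(1/(-3), -5)*(S - 1)/X(-6, 4)*93 = -71*((-1 - 5)/(-5 + 1/(-3)))*(-5 - 1)/4*93 = -71*(-6/(-5 - ⅓))*(-6)/4*93 = -71*(-6/(-16/3))*(-6)/4*93 = -71*-3/16*(-6)*(-6)/4*93 = -71*(9/8)*(-6)/4*93 = -(-1917)/(4*4)*93 = -71*(-27/16)*93 = (1917/16)*93 = 178281/16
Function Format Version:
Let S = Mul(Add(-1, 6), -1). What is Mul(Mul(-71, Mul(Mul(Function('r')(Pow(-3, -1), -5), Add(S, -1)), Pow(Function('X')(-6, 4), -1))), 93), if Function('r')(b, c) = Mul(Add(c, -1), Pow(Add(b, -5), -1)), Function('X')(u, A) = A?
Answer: Rational(178281, 16) ≈ 11143.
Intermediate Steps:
S = -5 (S = Mul(5, -1) = -5)
Function('r')(b, c) = Mul(Pow(Add(-5, b), -1), Add(-1, c)) (Function('r')(b, c) = Mul(Add(-1, c), Pow(Add(-5, b), -1)) = Mul(Pow(Add(-5, b), -1), Add(-1, c)))
Mul(Mul(-71, Mul(Mul(Function('r')(Pow(-3, -1), -5), Add(S, -1)), Pow(Function('X')(-6, 4), -1))), 93) = Mul(Mul(-71, Mul(Mul(Mul(Pow(Add(-5, Pow(-3, -1)), -1), Add(-1, -5)), Add(-5, -1)), Pow(4, -1))), 93) = Mul(Mul(-71, Mul(Mul(Mul(Pow(Add(-5, Rational(-1, 3)), -1), -6), -6), Rational(1, 4))), 93) = Mul(Mul(-71, Mul(Mul(Mul(Pow(Rational(-16, 3), -1), -6), -6), Rational(1, 4))), 93) = Mul(Mul(-71, Mul(Mul(Mul(Rational(-3, 16), -6), -6), Rational(1, 4))), 93) = Mul(Mul(-71, Mul(Mul(Rational(9, 8), -6), Rational(1, 4))), 93) = Mul(Mul(-71, Mul(Rational(-27, 4), Rational(1, 4))), 93) = Mul(Mul(-71, Rational(-27, 16)), 93) = Mul(Rational(1917, 16), 93) = Rational(178281, 16)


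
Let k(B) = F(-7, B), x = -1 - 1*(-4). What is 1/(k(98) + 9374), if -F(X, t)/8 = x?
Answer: 1/9350 ≈ 0.00010695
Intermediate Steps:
x = 3 (x = -1 + 4 = 3)
F(X, t) = -24 (F(X, t) = -8*3 = -24)
k(B) = -24
1/(k(98) + 9374) = 1/(-24 + 9374) = 1/9350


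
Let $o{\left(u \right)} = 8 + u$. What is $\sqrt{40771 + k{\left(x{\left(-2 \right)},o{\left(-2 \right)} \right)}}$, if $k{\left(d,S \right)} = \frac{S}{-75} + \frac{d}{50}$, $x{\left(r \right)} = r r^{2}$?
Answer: $\frac{\sqrt{1019269}}{5} \approx 201.92$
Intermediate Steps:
$x{\left(r \right)} = r^{3}$
$k{\left(d,S \right)} = - \frac{S}{75} + \frac{d}{50}$ ($k{\left(d,S \right)} = S \left(- \frac{1}{75}\right) + d \frac{1}{50} = - \frac{S}{75} + \frac{d}{50}$)
$\sqrt{40771 + k{\left(x{\left(-2 \right)},o{\left(-2 \right)} \right)}} = \sqrt{40771 - \left(\frac{4}{25} + \frac{8 - 2}{75}\right)} = \sqrt{40771 + \left(\left(- \frac{1}{75}\right) 6 + \frac{1}{50} \left(-8\right)\right)} = \sqrt{40771 - \frac{6}{25}} = \sqrt{\frac{1019269}{25}} = \frac{\sqrt{1019269}}{5}$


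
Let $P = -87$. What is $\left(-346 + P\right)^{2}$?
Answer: $187489$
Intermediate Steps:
$\left(-346 + P\right)^{2} = \left(-346 - 87\right)^{2} = \left(-433\right)^{2} = 187489$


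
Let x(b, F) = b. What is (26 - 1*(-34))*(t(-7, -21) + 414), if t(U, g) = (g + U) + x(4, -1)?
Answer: 23400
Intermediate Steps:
t(U, g) = 4 + U + g (t(U, g) = (g + U) + 4 = (U + g) + 4 = 4 + U + g)
(26 - 1*(-34))*(t(-7, -21) + 414) = (26 - 1*(-34))*((4 - 7 - 21) + 414) = (26 + 34)*(-24 + 414) = 60*390 = 23400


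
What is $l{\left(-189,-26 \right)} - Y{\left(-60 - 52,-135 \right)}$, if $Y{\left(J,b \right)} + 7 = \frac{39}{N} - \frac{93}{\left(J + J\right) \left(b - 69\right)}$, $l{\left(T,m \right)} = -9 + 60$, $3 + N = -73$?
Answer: $\frac{16934765}{289408} \approx 58.515$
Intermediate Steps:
$N = -76$ ($N = -3 - 73 = -76$)
$l{\left(T,m \right)} = 51$
$Y{\left(J,b \right)} = - \frac{571}{76} - \frac{93}{2 J \left(-69 + b\right)}$ ($Y{\left(J,b \right)} = -7 + \left(\frac{39}{-76} - \frac{93}{\left(J + J\right) \left(b - 69\right)}\right) = -7 + \left(39 \left(- \frac{1}{76}\right) - \frac{93}{2 J \left(-69 + b\right)}\right) = -7 - \left(\frac{39}{76} + \frac{93}{2 J \left(-69 + b\right)}\right) = - \frac{571}{76} - \frac{93}{2 J \left(-69 + b\right)}$)
$l{\left(-189,-26 \right)} - Y{\left(-60 - 52,-135 \right)} = 51 - \frac{-3534 + 39399 \left(-60 - 52\right) - 571 \left(-60 - 52\right) \left(-135\right)}{76 \left(-60 - 52\right) \left(-69 - 135\right)} = 51 - \frac{-3534 + 39399 \left(-60 - 52\right) - 571 \left(-60 - 52\right) \left(-135\right)}{76 \left(-60 - 52\right) \left(-204\right)} = 51 - \frac{1}{76} \frac{1}{-112} \left(- \frac{1}{204}\right) \left(-3534 + 39399 \left(-112\right) - \left(-63952\right) \left(-135\right)\right) = 51 - \frac{1}{76} \left(- \frac{1}{112}\right) \left(- \frac{1}{204}\right) \left(-3534 - 4412688 - 8633520\right) = 51 - \frac{1}{76} \left(- \frac{1}{112}\right) \left(- \frac{1}{204}\right) \left(-13049742\right) = 51 - - \frac{2174957}{289408} = 51 + \frac{2174957}{289408} = \frac{16934765}{289408}$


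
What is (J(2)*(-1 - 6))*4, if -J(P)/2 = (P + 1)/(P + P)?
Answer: 42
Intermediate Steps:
J(P) = -(1 + P)/P (J(P) = -2*(P + 1)/(P + P) = -2*(1 + P)/(2*P) = -2*(1 + P)*1/(2*P) = -(1 + P)/P)
(J(2)*(-1 - 6))*4 = (((-1 - 1*2)/2)*(-1 - 6))*4 = (((-1 - 2)/2)*(-7))*4 = (((1/2)*(-3))*(-7))*4 = -3/2*(-7)*4 = (21/2)*4 = 42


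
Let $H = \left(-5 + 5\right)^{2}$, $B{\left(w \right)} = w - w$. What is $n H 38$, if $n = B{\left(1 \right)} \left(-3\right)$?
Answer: $0$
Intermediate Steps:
$B{\left(w \right)} = 0$
$H = 0$ ($H = 0^{2} = 0$)
$n = 0$ ($n = 0 \left(-3\right) = 0$)
$n H 38 = 0 \cdot 0 \cdot 38 = 0 \cdot 38 = 0$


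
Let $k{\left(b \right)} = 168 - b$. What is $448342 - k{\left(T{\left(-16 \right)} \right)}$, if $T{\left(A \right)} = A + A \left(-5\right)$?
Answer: $448238$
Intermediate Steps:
$T{\left(A \right)} = - 4 A$ ($T{\left(A \right)} = A - 5 A = - 4 A$)
$448342 - k{\left(T{\left(-16 \right)} \right)} = 448342 - \left(168 - \left(-4\right) \left(-16\right)\right) = 448342 - \left(168 - 64\right) = 448342 - 104 = 448238$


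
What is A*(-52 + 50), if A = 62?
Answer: -124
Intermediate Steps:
A*(-52 + 50) = 62*(-52 + 50) = 62*(-2) = -124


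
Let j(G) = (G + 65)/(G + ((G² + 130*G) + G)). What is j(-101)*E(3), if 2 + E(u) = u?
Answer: 36/3131 ≈ 0.011498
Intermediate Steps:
E(u) = -2 + u
j(G) = (65 + G)/(G² + 132*G) (j(G) = (65 + G)/(G + (G² + 131*G)) = (65 + G)/(G² + 132*G))
j(-101)*E(3) = ((65 - 101)/((-101)*(132 - 101)))*(-2 + 3) = -1/101*(-36)/31*1 = -1/101*1/31*(-36)*1 = (36/3131)*1 = 36/3131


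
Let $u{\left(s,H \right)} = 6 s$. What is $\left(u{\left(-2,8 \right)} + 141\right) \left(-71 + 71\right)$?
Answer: $0$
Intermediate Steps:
$\left(u{\left(-2,8 \right)} + 141\right) \left(-71 + 71\right) = \left(6 \left(-2\right) + 141\right) \left(-71 + 71\right) = \left(-12 + 141\right) 0 = 129 \cdot 0 = 0$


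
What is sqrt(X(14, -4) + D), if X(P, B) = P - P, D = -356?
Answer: 2*I*sqrt(89) ≈ 18.868*I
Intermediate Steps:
X(P, B) = 0
sqrt(X(14, -4) + D) = sqrt(0 - 356) = sqrt(-356) = 2*I*sqrt(89)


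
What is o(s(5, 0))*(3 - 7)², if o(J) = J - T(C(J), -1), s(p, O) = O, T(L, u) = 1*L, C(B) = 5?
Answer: -80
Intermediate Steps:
T(L, u) = L
o(J) = -5 + J (o(J) = J - 1*5 = J - 5 = -5 + J)
o(s(5, 0))*(3 - 7)² = (-5 + 0)*(3 - 7)² = -5*(-4)² = -5*16 = -80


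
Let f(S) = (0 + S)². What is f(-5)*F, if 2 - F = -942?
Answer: 23600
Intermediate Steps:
F = 944 (F = 2 - 1*(-942) = 2 + 942 = 944)
f(S) = S²
f(-5)*F = (-5)²*944 = 25*944 = 23600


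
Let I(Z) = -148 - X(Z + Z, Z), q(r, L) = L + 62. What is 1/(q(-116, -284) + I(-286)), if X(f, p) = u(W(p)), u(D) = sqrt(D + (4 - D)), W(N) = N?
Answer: -1/372 ≈ -0.0026882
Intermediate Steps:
q(r, L) = 62 + L
u(D) = 2 (u(D) = sqrt(4) = 2)
X(f, p) = 2
I(Z) = -150 (I(Z) = -148 - 1*2 = -148 - 2 = -150)
1/(q(-116, -284) + I(-286)) = 1/((62 - 284) - 150) = 1/(-222 - 150) = 1/(-372) = -1/372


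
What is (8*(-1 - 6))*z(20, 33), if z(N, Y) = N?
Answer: -1120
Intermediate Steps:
(8*(-1 - 6))*z(20, 33) = (8*(-1 - 6))*20 = (8*(-7))*20 = -56*20 = -1120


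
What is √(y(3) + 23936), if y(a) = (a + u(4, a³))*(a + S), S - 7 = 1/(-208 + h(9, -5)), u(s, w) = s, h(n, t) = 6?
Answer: √979539410/202 ≈ 154.94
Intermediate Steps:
S = 1413/202 (S = 7 + 1/(-208 + 6) = 7 + 1/(-202) = 7 - 1/202 = 1413/202 ≈ 6.9950)
y(a) = (4 + a)*(1413/202 + a) (y(a) = (a + 4)*(a + 1413/202) = (4 + a)*(1413/202 + a))
√(y(3) + 23936) = √((2826/101 + 3² + (2221/202)*3) + 23936) = √((2826/101 + 9 + 6663/202) + 23936) = √(14133/202 + 23936) = √(4849205/202) = √979539410/202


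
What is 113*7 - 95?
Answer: 696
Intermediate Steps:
113*7 - 95 = 791 - 95 = 696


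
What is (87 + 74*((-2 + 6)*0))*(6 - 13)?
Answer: -609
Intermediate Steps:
(87 + 74*((-2 + 6)*0))*(6 - 13) = (87 + 74*(4*0))*(-7) = (87 + 74*0)*(-7) = (87 + 0)*(-7) = 87*(-7) = -609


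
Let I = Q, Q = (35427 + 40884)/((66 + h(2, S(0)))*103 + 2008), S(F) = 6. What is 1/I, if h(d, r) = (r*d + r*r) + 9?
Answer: 14677/76311 ≈ 0.19233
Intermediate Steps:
h(d, r) = 9 + r² + d*r (h(d, r) = (d*r + r²) + 9 = (r² + d*r) + 9 = 9 + r² + d*r)
Q = 76311/14677 (Q = (35427 + 40884)/((66 + (9 + 6² + 2*6))*103 + 2008) = 76311/((66 + (9 + 36 + 12))*103 + 2008) = 76311/((66 + 57)*103 + 2008) = 76311/(123*103 + 2008) = 76311/(12669 + 2008) = 76311/14677 ≈ 5.1994)
I = 76311/14677 ≈ 5.1994
1/I = 1/(76311/14677) = 14677/76311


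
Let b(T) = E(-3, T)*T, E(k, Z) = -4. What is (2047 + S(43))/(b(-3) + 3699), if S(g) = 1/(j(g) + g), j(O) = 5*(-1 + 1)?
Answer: 88022/159573 ≈ 0.55161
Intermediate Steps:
j(O) = 0 (j(O) = 5*0 = 0)
b(T) = -4*T
S(g) = 1/g (S(g) = 1/(0 + g) = 1/g)
(2047 + S(43))/(b(-3) + 3699) = (2047 + 1/43)/(-4*(-3) + 3699) = (2047 + 1/43)/(12 + 3699) = (88022/43)/3711 = (88022/43)*(1/3711) = 88022/159573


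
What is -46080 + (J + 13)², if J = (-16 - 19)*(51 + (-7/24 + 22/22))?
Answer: 1833051049/576 ≈ 3.1824e+6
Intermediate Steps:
J = -43435/24 (J = -35*(51 + (-7*1/24 + 22*(1/22))) = -35*(51 + (-7/24 + 1)) = -35*(51 + 17/24) = -35*1241/24 = -43435/24 ≈ -1809.8)
-46080 + (J + 13)² = -46080 + (-43435/24 + 13)² = -46080 + (-43123/24)² = -46080 + 1859593129/576 = 1833051049/576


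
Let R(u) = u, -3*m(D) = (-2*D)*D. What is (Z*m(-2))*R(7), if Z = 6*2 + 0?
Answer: 224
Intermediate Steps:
m(D) = 2*D**2/3 (m(D) = -(-2*D)*D/3 = -(-2)*D**2/3 = 2*D**2/3)
Z = 12 (Z = 12 + 0 = 12)
(Z*m(-2))*R(7) = (12*((2/3)*(-2)**2))*7 = (12*((2/3)*4))*7 = (12*(8/3))*7 = 32*7 = 224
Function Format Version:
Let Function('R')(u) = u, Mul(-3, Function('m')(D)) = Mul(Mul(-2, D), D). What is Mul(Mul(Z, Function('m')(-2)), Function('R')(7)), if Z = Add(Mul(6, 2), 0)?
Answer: 224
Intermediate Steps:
Function('m')(D) = Mul(Rational(2, 3), Pow(D, 2)) (Function('m')(D) = Mul(Rational(-1, 3), Mul(Mul(-2, D), D)) = Mul(Rational(-1, 3), Mul(-2, Pow(D, 2))) = Mul(Rational(2, 3), Pow(D, 2)))
Z = 12 (Z = Add(12, 0) = 12)
Mul(Mul(Z, Function('m')(-2)), Function('R')(7)) = Mul(Mul(12, Mul(Rational(2, 3), Pow(-2, 2))), 7) = Mul(Mul(12, Mul(Rational(2, 3), 4)), 7) = Mul(Mul(12, Rational(8, 3)), 7) = Mul(32, 7) = 224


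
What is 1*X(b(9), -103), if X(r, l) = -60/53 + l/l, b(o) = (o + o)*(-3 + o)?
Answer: -7/53 ≈ -0.13208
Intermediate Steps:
b(o) = 2*o*(-3 + o) (b(o) = (2*o)*(-3 + o) = 2*o*(-3 + o))
X(r, l) = -7/53 (X(r, l) = -60*1/53 + 1 = -60/53 + 1 = -7/53)
1*X(b(9), -103) = 1*(-7/53) = -7/53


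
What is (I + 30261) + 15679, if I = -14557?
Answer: 31383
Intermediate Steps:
(I + 30261) + 15679 = (-14557 + 30261) + 15679 = 15704 + 15679 = 31383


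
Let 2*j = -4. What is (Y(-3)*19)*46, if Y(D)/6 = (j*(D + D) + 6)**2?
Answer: 1699056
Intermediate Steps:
j = -2 (j = (1/2)*(-4) = -2)
Y(D) = 6*(6 - 4*D)**2 (Y(D) = 6*(-2*(D + D) + 6)**2 = 6*(-4*D + 6)**2 = 6*(6 - 4*D)**2)
(Y(-3)*19)*46 = ((24*(3 - 2*(-3))**2)*19)*46 = ((24*(3 + 6)**2)*19)*46 = ((24*9**2)*19)*46 = ((24*81)*19)*46 = (1944*19)*46 = 36936*46 = 1699056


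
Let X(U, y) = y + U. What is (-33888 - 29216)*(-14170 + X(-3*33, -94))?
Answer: 906362752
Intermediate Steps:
X(U, y) = U + y
(-33888 - 29216)*(-14170 + X(-3*33, -94)) = (-33888 - 29216)*(-14170 + (-3*33 - 94)) = -63104*(-14170 + (-99 - 94)) = -63104*(-14170 - 193) = -63104*(-14363) = 906362752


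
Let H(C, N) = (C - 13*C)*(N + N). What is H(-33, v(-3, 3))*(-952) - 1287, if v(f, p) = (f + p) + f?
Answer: 2260665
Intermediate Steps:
v(f, p) = p + 2*f
H(C, N) = -24*C*N (H(C, N) = (-12*C)*(2*N) = -24*C*N)
H(-33, v(-3, 3))*(-952) - 1287 = -24*(-33)*(3 + 2*(-3))*(-952) - 1287 = -24*(-33)*(3 - 6)*(-952) - 1287 = -24*(-33)*(-3)*(-952) - 1287 = -2376*(-952) - 1287 = 2261952 - 1287 = 2260665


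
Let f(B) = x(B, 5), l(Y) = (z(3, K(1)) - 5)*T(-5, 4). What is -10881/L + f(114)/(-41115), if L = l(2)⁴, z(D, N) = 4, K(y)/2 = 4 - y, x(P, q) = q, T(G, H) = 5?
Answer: -89475088/5139375 ≈ -17.410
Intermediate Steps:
K(y) = 8 - 2*y (K(y) = 2*(4 - y) = 8 - 2*y)
l(Y) = -5 (l(Y) = (4 - 5)*5 = -1*5 = -5)
f(B) = 5
L = 625 (L = (-5)⁴ = 625)
-10881/L + f(114)/(-41115) = -10881/625 + 5/(-41115) = -10881*1/625 + 5*(-1/41115) = -10881/625 - 1/8223 = -89475088/5139375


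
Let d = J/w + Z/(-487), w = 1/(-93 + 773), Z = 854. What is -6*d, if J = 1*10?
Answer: -19864476/487 ≈ -40790.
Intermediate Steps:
J = 10
w = 1/680 ≈ 0.0014706
d = 3310746/487 (d = 10/(1/680) + 854/(-487) = 10*680 + 854*(-1/487) = 6800 - 854/487 = 3310746/487 ≈ 6798.3)
-6*d = -6*3310746/487 = -19864476/487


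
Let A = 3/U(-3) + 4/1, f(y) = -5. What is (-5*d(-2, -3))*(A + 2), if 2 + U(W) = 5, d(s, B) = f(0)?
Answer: 175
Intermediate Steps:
d(s, B) = -5
U(W) = 3 (U(W) = -2 + 5 = 3)
A = 5 (A = 3/3 + 4/1 = 3*(⅓) + 4*1 = 1 + 4 = 5)
(-5*d(-2, -3))*(A + 2) = (-5*(-5))*(5 + 2) = 25*7 = 175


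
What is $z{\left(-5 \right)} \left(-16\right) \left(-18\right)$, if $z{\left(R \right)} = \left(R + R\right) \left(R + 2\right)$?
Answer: $8640$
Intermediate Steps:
$z{\left(R \right)} = 2 R \left(2 + R\right)$
$z{\left(-5 \right)} \left(-16\right) \left(-18\right) = 2 \left(-5\right) \left(2 - 5\right) \left(-16\right) \left(-18\right) = 2 \left(-5\right) \left(-3\right) \left(-16\right) \left(-18\right) = 30 \left(-16\right) \left(-18\right) = \left(-480\right) \left(-18\right) = 8640$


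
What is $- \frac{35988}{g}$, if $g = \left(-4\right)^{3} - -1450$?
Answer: $- \frac{5998}{231} \approx -25.965$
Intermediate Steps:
$g = 1386$ ($g = -64 + 1450 = 1386$)
$- \frac{35988}{g} = - \frac{35988}{1386} = \left(-35988\right) \frac{1}{1386} = - \frac{5998}{231}$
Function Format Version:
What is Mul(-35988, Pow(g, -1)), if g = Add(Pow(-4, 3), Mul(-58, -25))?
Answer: Rational(-5998, 231) ≈ -25.965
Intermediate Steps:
g = 1386 (g = Add(-64, 1450) = 1386)
Mul(-35988, Pow(g, -1)) = Mul(-35988, Pow(1386, -1)) = Mul(-35988, Rational(1, 1386)) = Rational(-5998, 231)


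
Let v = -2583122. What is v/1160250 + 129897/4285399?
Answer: -5459497720714/2486067094875 ≈ -2.1960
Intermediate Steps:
v/1160250 + 129897/4285399 = -2583122/1160250 + 129897/4285399 = -2583122*1/1160250 + 129897*(1/4285399) = -1291561/580125 + 129897/4285399 = -5459497720714/2486067094875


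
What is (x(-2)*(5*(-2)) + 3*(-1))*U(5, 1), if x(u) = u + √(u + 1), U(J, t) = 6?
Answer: 102 - 60*I ≈ 102.0 - 60.0*I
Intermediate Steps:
x(u) = u + √(1 + u)
(x(-2)*(5*(-2)) + 3*(-1))*U(5, 1) = ((-2 + √(1 - 2))*(5*(-2)) + 3*(-1))*6 = ((-2 + √(-1))*(-10) - 3)*6 = ((-2 + I)*(-10) - 3)*6 = ((20 - 10*I) - 3)*6 = (17 - 10*I)*6 = 102 - 60*I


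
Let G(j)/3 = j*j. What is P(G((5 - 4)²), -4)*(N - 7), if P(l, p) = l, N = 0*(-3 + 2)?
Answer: -21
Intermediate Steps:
G(j) = 3*j² (G(j) = 3*(j*j) = 3*j²)
N = 0 (N = 0*(-1) = 0)
P(G((5 - 4)²), -4)*(N - 7) = (3*((5 - 4)²)²)*(0 - 7) = (3*(1²)²)*(-7) = (3*1²)*(-7) = (3*1)*(-7) = 3*(-7) = -21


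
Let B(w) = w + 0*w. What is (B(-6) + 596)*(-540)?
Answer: -318600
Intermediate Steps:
B(w) = w (B(w) = w + 0 = w)
(B(-6) + 596)*(-540) = (-6 + 596)*(-540) = 590*(-540) = -318600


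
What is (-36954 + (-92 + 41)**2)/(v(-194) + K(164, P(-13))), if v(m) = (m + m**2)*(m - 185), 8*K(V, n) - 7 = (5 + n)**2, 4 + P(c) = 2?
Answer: 3817/1576724 ≈ 0.0024208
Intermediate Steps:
P(c) = -2 (P(c) = -4 + 2 = -2)
K(V, n) = 7/8 + (5 + n)**2/8
v(m) = (-185 + m)*(m + m**2) (v(m) = (m + m**2)*(-185 + m) = (-185 + m)*(m + m**2))
(-36954 + (-92 + 41)**2)/(v(-194) + K(164, P(-13))) = (-36954 + (-92 + 41)**2)/(-194*(-185 + (-194)**2 - 184*(-194)) + (7/8 + (5 - 2)**2/8)) = (-36954 + (-51)**2)/(-194*(-185 + 37636 + 35696) + (7/8 + (1/8)*3**2)) = (-36954 + 2601)/(-194*73147 + (7/8 + (1/8)*9)) = -34353/(-14190518 + (7/8 + 9/8)) = -34353/(-14190518 + 2) = -34353/(-14190516) = -34353*(-1/14190516) = 3817/1576724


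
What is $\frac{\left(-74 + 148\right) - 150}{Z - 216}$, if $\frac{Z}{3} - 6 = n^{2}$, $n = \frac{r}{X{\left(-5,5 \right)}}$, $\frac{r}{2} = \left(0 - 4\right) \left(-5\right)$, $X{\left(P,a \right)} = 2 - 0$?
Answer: $- \frac{38}{501} \approx -0.075848$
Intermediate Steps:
$X{\left(P,a \right)} = 2$ ($X{\left(P,a \right)} = 2 + 0 = 2$)
$r = 40$ ($r = 2 \left(0 - 4\right) \left(-5\right) = 2 \left(\left(-4\right) \left(-5\right)\right) = 2 \cdot 20 = 40$)
$n = 20$ ($n = \frac{40}{2} = 40 \cdot \frac{1}{2} = 20$)
$Z = 1218$ ($Z = 18 + 3 \cdot 20^{2} = 18 + 3 \cdot 400 = 18 + 1200 = 1218$)
$\frac{\left(-74 + 148\right) - 150}{Z - 216} = \frac{\left(-74 + 148\right) - 150}{1218 - 216} = \frac{74 - 150}{1218 - 216} = - \frac{76}{1002} = \left(-76\right) \frac{1}{1002} = - \frac{38}{501}$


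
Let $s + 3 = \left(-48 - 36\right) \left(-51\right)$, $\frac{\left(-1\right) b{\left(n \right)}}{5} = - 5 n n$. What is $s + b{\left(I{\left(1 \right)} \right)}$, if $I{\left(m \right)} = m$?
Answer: $4306$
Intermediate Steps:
$b{\left(n \right)} = 25 n^{2}$ ($b{\left(n \right)} = - 5 - 5 n n = - 5 \left(- 5 n^{2}\right) = 25 n^{2}$)
$s = 4281$ ($s = -3 + \left(-48 - 36\right) \left(-51\right) = -3 - -4284 = -3 + 4284 = 4281$)
$s + b{\left(I{\left(1 \right)} \right)} = 4281 + 25 \cdot 1^{2} = 4281 + 25 \cdot 1 = 4281 + 25 = 4306$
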